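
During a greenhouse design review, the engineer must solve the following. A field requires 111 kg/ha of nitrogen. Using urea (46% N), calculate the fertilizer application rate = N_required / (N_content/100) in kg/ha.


Rate = N_required / (N_content / 100)
     = 111 / (46 / 100)
     = 111 / 0.46
     = 241.30 kg/ha


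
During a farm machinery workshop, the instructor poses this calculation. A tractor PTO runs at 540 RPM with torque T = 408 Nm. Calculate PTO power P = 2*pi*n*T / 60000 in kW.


P = 2*pi*n*T / 60000
  = 2*pi * 540 * 408 / 60000
  = 1384311.39 / 60000
  = 23.07 kW


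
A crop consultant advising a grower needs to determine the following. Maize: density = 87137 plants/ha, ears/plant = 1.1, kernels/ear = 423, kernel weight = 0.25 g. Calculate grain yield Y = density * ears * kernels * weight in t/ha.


Y = density * ears * kernels * kw
  = 87137 * 1.1 * 423 * 0.25 g/ha
  = 10136211.53 g/ha
  = 10136.21 kg/ha = 10.14 t/ha


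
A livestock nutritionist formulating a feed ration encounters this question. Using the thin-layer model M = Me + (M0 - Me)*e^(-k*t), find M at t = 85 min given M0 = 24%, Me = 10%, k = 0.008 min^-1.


M = Me + (M0 - Me) * e^(-k*t)
  = 10 + (24 - 10) * e^(-0.008*85)
  = 10 + 14 * e^(-0.680)
  = 10 + 14 * 0.50662
  = 10 + 7.0926
  = 17.09%


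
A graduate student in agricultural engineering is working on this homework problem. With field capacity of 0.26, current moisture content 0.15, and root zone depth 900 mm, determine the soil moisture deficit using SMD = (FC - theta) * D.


SMD = (FC - theta) * D
    = (0.26 - 0.15) * 900
    = 0.110 * 900
    = 99 mm


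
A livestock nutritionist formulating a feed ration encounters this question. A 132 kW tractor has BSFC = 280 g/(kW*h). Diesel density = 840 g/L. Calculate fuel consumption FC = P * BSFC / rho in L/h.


FC = P * BSFC / rho_fuel
   = 132 * 280 / 840
   = 36960 / 840
   = 44 L/h


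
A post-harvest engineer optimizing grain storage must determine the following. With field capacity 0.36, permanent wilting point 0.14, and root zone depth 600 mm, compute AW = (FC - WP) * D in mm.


AW = (FC - WP) * D
   = (0.36 - 0.14) * 600
   = 0.22 * 600
   = 132 mm


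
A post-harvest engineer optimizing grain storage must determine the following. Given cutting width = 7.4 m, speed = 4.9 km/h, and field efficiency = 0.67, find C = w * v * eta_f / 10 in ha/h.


C = w * v * eta_f / 10
  = 7.4 * 4.9 * 0.67 / 10
  = 24.29 / 10
  = 2.43 ha/h


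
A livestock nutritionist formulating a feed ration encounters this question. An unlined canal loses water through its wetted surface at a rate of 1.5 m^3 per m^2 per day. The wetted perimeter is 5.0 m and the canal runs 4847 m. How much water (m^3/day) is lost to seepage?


S = C * P * L
  = 1.5 * 5.0 * 4847
  = 36352.50 m^3/day


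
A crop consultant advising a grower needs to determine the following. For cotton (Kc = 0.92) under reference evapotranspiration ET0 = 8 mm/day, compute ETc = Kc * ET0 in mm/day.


ETc = Kc * ET0
    = 0.92 * 8
    = 7.36 mm/day


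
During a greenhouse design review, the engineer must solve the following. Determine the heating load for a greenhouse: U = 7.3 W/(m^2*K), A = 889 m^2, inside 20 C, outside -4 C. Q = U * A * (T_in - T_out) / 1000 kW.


dT = 20 - (-4) = 24 K
Q = U * A * dT
  = 7.3 * 889 * 24
  = 155752.80 W = 155.75 kW


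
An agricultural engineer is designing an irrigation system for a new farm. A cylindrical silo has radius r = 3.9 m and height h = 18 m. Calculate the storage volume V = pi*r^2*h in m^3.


V = pi * r^2 * h
  = pi * 3.9^2 * 18
  = pi * 15.21 * 18
  = 860.11 m^3


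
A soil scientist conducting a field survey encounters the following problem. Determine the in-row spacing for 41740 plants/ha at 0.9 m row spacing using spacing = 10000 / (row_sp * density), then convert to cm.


spacing = 10000 / (row_sp * density)
        = 10000 / (0.9 * 41740)
        = 10000 / 37566
        = 0.26620 m = 26.62 cm


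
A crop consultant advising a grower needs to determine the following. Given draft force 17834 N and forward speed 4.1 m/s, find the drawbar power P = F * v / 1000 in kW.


P = F * v / 1000
  = 17834 * 4.1 / 1000
  = 73119.40 / 1000
  = 73.12 kW


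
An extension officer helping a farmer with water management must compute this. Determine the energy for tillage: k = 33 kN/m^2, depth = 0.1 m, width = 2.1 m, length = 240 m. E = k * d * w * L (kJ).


E = k * d * w * L
  = 33 * 0.1 * 2.1 * 240
  = 1663.20 kJ


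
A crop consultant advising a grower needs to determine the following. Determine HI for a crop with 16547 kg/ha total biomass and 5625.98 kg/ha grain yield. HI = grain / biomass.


HI = grain_yield / biomass
   = 5625.98 / 16547
   = 0.34


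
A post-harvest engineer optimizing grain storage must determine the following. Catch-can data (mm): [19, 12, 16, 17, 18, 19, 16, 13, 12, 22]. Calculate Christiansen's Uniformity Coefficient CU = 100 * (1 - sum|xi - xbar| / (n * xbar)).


xbar = 164 / 10 = 16.400
sum|xi - xbar| = 26
CU = 100 * (1 - 26 / (10 * 16.400))
   = 100 * (1 - 0.1585)
   = 84.15%


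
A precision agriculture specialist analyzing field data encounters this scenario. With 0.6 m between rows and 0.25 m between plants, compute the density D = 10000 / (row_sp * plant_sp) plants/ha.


D = 10000 / (row_sp * plant_sp)
  = 10000 / (0.6 * 0.25)
  = 10000 / 0.1500
  = 66666.67 plants/ha


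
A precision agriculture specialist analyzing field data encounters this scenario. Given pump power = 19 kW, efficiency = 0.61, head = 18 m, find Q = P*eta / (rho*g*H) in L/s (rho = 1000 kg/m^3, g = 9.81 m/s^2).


Q = (P * 1000 * eta) / (rho * g * H)
  = (19 * 1000 * 0.61) / (1000 * 9.81 * 18)
  = 11590 / 176580
  = 0.06564 m^3/s = 65.64 L/s


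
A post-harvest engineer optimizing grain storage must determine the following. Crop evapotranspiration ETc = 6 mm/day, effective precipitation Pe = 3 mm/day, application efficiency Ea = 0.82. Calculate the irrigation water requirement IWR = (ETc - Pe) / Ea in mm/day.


IWR = (ETc - Pe) / Ea
    = (6 - 3) / 0.82
    = 3 / 0.82
    = 3.66 mm/day


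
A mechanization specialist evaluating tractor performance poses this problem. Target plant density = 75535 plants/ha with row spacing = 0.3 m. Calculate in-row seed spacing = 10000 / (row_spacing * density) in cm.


spacing = 10000 / (row_sp * density)
        = 10000 / (0.3 * 75535)
        = 10000 / 22660.50
        = 0.44130 m = 44.13 cm


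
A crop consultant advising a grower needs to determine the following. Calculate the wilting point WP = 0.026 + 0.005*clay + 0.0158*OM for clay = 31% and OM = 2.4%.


WP = 0.026 + 0.005*31 + 0.0158*2.4
   = 0.026 + 0.1550 + 0.0379
   = 0.2189


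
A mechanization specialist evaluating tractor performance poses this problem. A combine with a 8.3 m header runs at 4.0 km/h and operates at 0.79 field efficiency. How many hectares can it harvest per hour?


C = w * v * eta_f / 10
  = 8.3 * 4.0 * 0.79 / 10
  = 26.23 / 10
  = 2.62 ha/h


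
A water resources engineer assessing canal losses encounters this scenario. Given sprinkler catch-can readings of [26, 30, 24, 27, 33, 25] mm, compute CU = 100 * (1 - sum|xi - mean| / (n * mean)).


xbar = 165 / 6 = 27.500
sum|xi - xbar| = 16
CU = 100 * (1 - 16 / (6 * 27.500))
   = 100 * (1 - 0.0970)
   = 90.30%


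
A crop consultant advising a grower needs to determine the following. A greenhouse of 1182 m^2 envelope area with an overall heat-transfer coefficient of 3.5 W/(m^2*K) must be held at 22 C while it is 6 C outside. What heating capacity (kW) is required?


dT = 22 - (6) = 16 K
Q = U * A * dT
  = 3.5 * 1182 * 16
  = 66192 W = 66.19 kW


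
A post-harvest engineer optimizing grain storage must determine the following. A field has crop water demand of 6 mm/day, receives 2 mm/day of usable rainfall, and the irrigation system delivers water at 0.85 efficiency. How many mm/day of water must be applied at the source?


IWR = (ETc - Pe) / Ea
    = (6 - 2) / 0.85
    = 4 / 0.85
    = 4.71 mm/day


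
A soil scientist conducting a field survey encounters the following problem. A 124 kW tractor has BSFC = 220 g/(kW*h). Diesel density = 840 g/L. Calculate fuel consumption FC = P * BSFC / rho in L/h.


FC = P * BSFC / rho_fuel
   = 124 * 220 / 840
   = 27280 / 840
   = 32.48 L/h


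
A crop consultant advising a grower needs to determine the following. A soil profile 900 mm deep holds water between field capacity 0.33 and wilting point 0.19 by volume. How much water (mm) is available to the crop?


AW = (FC - WP) * D
   = (0.33 - 0.19) * 900
   = 0.14 * 900
   = 126 mm


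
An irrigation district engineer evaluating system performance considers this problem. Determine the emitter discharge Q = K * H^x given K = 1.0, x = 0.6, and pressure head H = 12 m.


Q = K * H^x
  = 1.0 * 12^0.6
  = 1.0 * 4.4413
  = 4.44 L/h


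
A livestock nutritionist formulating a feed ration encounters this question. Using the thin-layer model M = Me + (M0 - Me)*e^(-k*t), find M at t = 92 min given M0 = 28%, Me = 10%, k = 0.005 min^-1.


M = Me + (M0 - Me) * e^(-k*t)
  = 10 + (28 - 10) * e^(-0.005*92)
  = 10 + 18 * e^(-0.460)
  = 10 + 18 * 0.63128
  = 10 + 11.3631
  = 21.36%


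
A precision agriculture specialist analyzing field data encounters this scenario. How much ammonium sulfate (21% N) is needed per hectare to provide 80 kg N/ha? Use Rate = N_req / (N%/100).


Rate = N_required / (N_content / 100)
     = 80 / (21 / 100)
     = 80 / 0.21
     = 380.95 kg/ha


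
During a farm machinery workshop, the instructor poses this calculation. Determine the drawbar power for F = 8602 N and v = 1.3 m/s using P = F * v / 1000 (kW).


P = F * v / 1000
  = 8602 * 1.3 / 1000
  = 11182.60 / 1000
  = 11.18 kW


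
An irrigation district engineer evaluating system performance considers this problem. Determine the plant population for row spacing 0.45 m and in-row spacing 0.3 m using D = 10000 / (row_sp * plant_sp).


D = 10000 / (row_sp * plant_sp)
  = 10000 / (0.45 * 0.3)
  = 10000 / 0.1350
  = 74074.07 plants/ha


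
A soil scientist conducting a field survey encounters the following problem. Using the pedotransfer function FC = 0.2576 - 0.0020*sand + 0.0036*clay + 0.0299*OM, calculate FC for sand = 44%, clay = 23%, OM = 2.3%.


FC = 0.2576 - 0.0020*44 + 0.0036*23 + 0.0299*2.3
   = 0.2576 - 0.0880 + 0.0828 + 0.0688
   = 0.3212


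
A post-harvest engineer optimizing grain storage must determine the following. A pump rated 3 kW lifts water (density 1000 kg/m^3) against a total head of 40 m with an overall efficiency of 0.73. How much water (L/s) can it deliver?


Q = (P * 1000 * eta) / (rho * g * H)
  = (3 * 1000 * 0.73) / (1000 * 9.81 * 40)
  = 2190 / 392400
  = 0.00558 m^3/s = 5.58 L/s


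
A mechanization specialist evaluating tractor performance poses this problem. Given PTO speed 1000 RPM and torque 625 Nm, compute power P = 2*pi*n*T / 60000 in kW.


P = 2*pi*n*T / 60000
  = 2*pi * 1000 * 625 / 60000
  = 3926990.82 / 60000
  = 65.45 kW


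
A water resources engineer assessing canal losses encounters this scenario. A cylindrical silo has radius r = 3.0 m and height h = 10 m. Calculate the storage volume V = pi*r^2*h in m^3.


V = pi * r^2 * h
  = pi * 3.0^2 * 10
  = pi * 9 * 10
  = 282.74 m^3


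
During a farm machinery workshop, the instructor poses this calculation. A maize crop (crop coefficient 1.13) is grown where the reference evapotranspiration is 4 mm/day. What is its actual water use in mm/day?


ETc = Kc * ET0
    = 1.13 * 4
    = 4.52 mm/day


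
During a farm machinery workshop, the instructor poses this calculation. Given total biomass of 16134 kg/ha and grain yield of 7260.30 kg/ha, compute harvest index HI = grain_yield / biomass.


HI = grain_yield / biomass
   = 7260.30 / 16134
   = 0.45


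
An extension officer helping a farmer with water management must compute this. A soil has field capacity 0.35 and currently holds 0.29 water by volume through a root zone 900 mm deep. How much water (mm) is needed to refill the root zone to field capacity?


SMD = (FC - theta) * D
    = (0.35 - 0.29) * 900
    = 0.060 * 900
    = 54 mm


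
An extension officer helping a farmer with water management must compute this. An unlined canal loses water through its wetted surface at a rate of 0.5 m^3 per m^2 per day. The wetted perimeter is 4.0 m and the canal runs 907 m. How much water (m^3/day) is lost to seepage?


S = C * P * L
  = 0.5 * 4.0 * 907
  = 1814 m^3/day


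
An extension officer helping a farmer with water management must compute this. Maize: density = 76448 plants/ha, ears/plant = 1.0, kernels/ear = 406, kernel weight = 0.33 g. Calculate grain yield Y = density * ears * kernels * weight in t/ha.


Y = density * ears * kernels * kw
  = 76448 * 1.0 * 406 * 0.33 g/ha
  = 10242503.04 g/ha
  = 10242.50 kg/ha = 10.24 t/ha


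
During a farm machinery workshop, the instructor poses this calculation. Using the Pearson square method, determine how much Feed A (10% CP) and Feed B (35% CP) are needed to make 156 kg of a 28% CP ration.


parts_A = CP_b - target = 35 - 28 = 7
parts_B = target - CP_a = 28 - 10 = 18
total_parts = 7 + 18 = 25
Feed A = 156 * 7 / 25 = 43.68 kg
Feed B = 156 * 18 / 25 = 112.32 kg

43.68 kg


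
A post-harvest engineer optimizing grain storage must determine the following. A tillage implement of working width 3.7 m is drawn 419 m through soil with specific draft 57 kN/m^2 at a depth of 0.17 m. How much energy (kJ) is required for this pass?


E = k * d * w * L
  = 57 * 0.17 * 3.7 * 419
  = 15022.41 kJ


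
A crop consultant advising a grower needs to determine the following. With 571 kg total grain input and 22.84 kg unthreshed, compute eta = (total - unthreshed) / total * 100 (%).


eta = (total - unthreshed) / total * 100
    = (571 - 22.84) / 571 * 100
    = 548.16 / 571 * 100
    = 96%


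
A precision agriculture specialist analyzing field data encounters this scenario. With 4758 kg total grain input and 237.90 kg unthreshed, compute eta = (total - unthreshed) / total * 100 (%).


eta = (total - unthreshed) / total * 100
    = (4758 - 237.90) / 4758 * 100
    = 4520.10 / 4758 * 100
    = 95%


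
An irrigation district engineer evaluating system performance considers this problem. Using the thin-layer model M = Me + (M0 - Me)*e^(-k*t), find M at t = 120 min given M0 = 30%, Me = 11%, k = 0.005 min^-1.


M = Me + (M0 - Me) * e^(-k*t)
  = 11 + (30 - 11) * e^(-0.005*120)
  = 11 + 19 * e^(-0.600)
  = 11 + 19 * 0.54881
  = 11 + 10.4274
  = 21.43%


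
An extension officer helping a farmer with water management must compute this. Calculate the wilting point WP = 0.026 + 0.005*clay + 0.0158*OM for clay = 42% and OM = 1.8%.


WP = 0.026 + 0.005*42 + 0.0158*1.8
   = 0.026 + 0.2100 + 0.0284
   = 0.2644


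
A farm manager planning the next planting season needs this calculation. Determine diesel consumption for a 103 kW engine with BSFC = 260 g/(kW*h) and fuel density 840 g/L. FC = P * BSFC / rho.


FC = P * BSFC / rho_fuel
   = 103 * 260 / 840
   = 26780 / 840
   = 31.88 L/h


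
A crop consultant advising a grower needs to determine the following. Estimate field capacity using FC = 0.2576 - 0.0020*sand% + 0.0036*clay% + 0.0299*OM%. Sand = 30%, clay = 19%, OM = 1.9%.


FC = 0.2576 - 0.0020*30 + 0.0036*19 + 0.0299*1.9
   = 0.2576 - 0.0600 + 0.0684 + 0.0568
   = 0.3228


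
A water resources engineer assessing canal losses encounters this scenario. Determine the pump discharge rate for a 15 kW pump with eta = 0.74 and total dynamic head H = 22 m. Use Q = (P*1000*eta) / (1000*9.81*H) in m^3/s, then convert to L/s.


Q = (P * 1000 * eta) / (rho * g * H)
  = (15 * 1000 * 0.74) / (1000 * 9.81 * 22)
  = 11100 / 215820
  = 0.05143 m^3/s = 51.43 L/s


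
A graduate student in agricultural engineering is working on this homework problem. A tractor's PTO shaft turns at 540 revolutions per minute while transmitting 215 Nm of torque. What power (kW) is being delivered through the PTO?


P = 2*pi*n*T / 60000
  = 2*pi * 540 * 215 / 60000
  = 729477.81 / 60000
  = 12.16 kW


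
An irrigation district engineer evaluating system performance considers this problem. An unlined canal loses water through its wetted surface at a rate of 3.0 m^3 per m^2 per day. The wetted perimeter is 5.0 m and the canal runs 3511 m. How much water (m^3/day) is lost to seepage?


S = C * P * L
  = 3.0 * 5.0 * 3511
  = 52665 m^3/day


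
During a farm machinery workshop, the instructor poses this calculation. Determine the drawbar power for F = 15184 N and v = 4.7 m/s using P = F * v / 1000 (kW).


P = F * v / 1000
  = 15184 * 4.7 / 1000
  = 71364.80 / 1000
  = 71.36 kW


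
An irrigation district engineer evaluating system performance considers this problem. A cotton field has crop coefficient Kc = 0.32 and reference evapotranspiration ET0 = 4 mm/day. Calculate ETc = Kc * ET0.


ETc = Kc * ET0
    = 0.32 * 4
    = 1.28 mm/day


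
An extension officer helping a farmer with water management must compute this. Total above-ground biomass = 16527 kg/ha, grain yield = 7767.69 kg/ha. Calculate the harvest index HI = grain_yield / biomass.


HI = grain_yield / biomass
   = 7767.69 / 16527
   = 0.47


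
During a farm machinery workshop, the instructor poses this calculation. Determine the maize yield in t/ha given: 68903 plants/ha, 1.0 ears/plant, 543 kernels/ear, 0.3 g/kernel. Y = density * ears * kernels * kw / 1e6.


Y = density * ears * kernels * kw
  = 68903 * 1.0 * 543 * 0.3 g/ha
  = 11224298.70 g/ha
  = 11224.30 kg/ha = 11.22 t/ha


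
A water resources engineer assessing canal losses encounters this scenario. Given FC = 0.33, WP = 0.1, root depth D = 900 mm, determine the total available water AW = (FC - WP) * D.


AW = (FC - WP) * D
   = (0.33 - 0.1) * 900
   = 0.23 * 900
   = 207 mm


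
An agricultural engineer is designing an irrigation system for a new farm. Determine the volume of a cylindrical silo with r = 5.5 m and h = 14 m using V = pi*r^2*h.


V = pi * r^2 * h
  = pi * 5.5^2 * 14
  = pi * 30.25 * 14
  = 1330.46 m^3


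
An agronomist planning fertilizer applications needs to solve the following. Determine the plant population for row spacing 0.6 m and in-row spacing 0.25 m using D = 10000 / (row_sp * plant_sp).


D = 10000 / (row_sp * plant_sp)
  = 10000 / (0.6 * 0.25)
  = 10000 / 0.1500
  = 66666.67 plants/ha


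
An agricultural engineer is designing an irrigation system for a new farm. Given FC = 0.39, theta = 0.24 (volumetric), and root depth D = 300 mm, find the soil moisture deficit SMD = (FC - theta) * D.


SMD = (FC - theta) * D
    = (0.39 - 0.24) * 300
    = 0.150 * 300
    = 45 mm


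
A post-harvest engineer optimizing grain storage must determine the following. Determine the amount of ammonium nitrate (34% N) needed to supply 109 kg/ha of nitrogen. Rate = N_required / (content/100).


Rate = N_required / (N_content / 100)
     = 109 / (34 / 100)
     = 109 / 0.34
     = 320.59 kg/ha


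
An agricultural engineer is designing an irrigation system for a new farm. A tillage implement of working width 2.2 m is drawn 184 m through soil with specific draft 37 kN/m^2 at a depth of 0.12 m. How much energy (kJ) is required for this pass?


E = k * d * w * L
  = 37 * 0.12 * 2.2 * 184
  = 1797.31 kJ


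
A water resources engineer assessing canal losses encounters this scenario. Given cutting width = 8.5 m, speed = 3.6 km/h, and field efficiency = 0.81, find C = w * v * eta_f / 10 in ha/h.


C = w * v * eta_f / 10
  = 8.5 * 3.6 * 0.81 / 10
  = 24.79 / 10
  = 2.48 ha/h


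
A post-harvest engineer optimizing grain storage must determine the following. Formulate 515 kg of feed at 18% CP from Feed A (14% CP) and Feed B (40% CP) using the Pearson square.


parts_A = CP_b - target = 40 - 18 = 22
parts_B = target - CP_a = 18 - 14 = 4
total_parts = 22 + 4 = 26
Feed A = 515 * 22 / 26 = 435.77 kg
Feed B = 515 * 4 / 26 = 79.23 kg

435.77 kg


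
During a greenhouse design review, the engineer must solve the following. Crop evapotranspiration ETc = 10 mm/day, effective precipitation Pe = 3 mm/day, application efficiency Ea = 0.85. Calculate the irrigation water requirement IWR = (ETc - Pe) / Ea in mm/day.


IWR = (ETc - Pe) / Ea
    = (10 - 3) / 0.85
    = 7 / 0.85
    = 8.24 mm/day


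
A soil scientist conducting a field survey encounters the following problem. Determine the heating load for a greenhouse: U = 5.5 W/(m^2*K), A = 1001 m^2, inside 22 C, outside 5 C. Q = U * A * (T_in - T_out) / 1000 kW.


dT = 22 - (5) = 17 K
Q = U * A * dT
  = 5.5 * 1001 * 17
  = 93593.50 W = 93.59 kW


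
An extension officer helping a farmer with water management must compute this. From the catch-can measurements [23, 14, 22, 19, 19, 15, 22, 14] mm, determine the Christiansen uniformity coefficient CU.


xbar = 148 / 8 = 18.500
sum|xi - xbar| = 25
CU = 100 * (1 - 25 / (8 * 18.500))
   = 100 * (1 - 0.1689)
   = 83.11%


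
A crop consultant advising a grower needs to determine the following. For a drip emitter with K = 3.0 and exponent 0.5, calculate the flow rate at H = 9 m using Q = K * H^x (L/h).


Q = K * H^x
  = 3.0 * 9^0.5
  = 3.0 * 3
  = 9 L/h


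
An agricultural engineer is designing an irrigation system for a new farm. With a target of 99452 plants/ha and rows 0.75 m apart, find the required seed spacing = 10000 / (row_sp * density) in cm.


spacing = 10000 / (row_sp * density)
        = 10000 / (0.75 * 99452)
        = 10000 / 74589
        = 0.13407 m = 13.41 cm


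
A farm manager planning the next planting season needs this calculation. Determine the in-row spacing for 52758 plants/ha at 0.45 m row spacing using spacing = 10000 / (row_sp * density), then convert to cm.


spacing = 10000 / (row_sp * density)
        = 10000 / (0.45 * 52758)
        = 10000 / 23741.10
        = 0.42121 m = 42.12 cm


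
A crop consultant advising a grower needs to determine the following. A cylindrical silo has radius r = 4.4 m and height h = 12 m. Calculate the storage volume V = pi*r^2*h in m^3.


V = pi * r^2 * h
  = pi * 4.4^2 * 12
  = pi * 19.36 * 12
  = 729.85 m^3


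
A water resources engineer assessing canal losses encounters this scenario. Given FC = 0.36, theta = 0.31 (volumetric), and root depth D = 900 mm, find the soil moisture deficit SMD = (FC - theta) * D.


SMD = (FC - theta) * D
    = (0.36 - 0.31) * 900
    = 0.050 * 900
    = 45 mm


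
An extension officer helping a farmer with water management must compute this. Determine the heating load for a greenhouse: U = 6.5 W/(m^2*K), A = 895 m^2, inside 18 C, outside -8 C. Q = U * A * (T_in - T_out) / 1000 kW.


dT = 18 - (-8) = 26 K
Q = U * A * dT
  = 6.5 * 895 * 26
  = 151255 W = 151.26 kW


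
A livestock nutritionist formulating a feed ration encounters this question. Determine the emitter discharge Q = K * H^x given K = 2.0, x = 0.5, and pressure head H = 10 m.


Q = K * H^x
  = 2.0 * 10^0.5
  = 2.0 * 3.1623
  = 6.32 L/h


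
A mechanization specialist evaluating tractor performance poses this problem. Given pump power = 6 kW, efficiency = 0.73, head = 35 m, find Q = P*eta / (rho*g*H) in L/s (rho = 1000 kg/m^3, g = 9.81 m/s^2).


Q = (P * 1000 * eta) / (rho * g * H)
  = (6 * 1000 * 0.73) / (1000 * 9.81 * 35)
  = 4380 / 343350
  = 0.01276 m^3/s = 12.76 L/s


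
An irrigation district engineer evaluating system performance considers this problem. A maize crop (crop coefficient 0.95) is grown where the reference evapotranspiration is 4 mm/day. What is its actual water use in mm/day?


ETc = Kc * ET0
    = 0.95 * 4
    = 3.80 mm/day


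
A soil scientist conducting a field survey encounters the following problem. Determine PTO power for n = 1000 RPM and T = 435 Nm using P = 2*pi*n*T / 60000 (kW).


P = 2*pi*n*T / 60000
  = 2*pi * 1000 * 435 / 60000
  = 2733185.61 / 60000
  = 45.55 kW


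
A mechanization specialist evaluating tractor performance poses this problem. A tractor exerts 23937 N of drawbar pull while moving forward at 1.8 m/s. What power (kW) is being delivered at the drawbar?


P = F * v / 1000
  = 23937 * 1.8 / 1000
  = 43086.60 / 1000
  = 43.09 kW


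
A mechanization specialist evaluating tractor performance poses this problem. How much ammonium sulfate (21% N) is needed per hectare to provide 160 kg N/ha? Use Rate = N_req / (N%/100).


Rate = N_required / (N_content / 100)
     = 160 / (21 / 100)
     = 160 / 0.21
     = 761.90 kg/ha


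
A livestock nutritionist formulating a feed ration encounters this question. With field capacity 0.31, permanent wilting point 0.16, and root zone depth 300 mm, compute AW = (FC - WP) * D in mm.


AW = (FC - WP) * D
   = (0.31 - 0.16) * 300
   = 0.15 * 300
   = 45 mm


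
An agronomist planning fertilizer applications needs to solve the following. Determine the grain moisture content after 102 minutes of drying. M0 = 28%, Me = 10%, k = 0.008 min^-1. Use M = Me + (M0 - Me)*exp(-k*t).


M = Me + (M0 - Me) * e^(-k*t)
  = 10 + (28 - 10) * e^(-0.008*102)
  = 10 + 18 * e^(-0.816)
  = 10 + 18 * 0.44220
  = 10 + 7.9595
  = 17.96%


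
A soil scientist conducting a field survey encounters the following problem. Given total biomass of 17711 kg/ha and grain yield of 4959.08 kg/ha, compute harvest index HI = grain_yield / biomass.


HI = grain_yield / biomass
   = 4959.08 / 17711
   = 0.28


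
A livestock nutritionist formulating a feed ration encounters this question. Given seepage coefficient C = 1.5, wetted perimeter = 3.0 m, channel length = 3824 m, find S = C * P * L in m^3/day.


S = C * P * L
  = 1.5 * 3.0 * 3824
  = 17208 m^3/day


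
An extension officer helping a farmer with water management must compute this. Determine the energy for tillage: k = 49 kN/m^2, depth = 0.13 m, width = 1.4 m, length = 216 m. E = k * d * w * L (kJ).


E = k * d * w * L
  = 49 * 0.13 * 1.4 * 216
  = 1926.29 kJ


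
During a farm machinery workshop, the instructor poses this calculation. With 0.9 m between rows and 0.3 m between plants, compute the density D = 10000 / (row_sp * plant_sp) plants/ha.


D = 10000 / (row_sp * plant_sp)
  = 10000 / (0.9 * 0.3)
  = 10000 / 0.2700
  = 37037.04 plants/ha


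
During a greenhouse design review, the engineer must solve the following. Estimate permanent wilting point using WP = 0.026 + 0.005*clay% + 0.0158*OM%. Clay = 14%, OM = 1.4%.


WP = 0.026 + 0.005*14 + 0.0158*1.4
   = 0.026 + 0.0700 + 0.0221
   = 0.1181


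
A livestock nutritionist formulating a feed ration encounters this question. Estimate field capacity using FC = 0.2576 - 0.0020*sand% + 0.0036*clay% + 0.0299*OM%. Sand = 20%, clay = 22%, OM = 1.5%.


FC = 0.2576 - 0.0020*20 + 0.0036*22 + 0.0299*1.5
   = 0.2576 - 0.0400 + 0.0792 + 0.0449
   = 0.3417


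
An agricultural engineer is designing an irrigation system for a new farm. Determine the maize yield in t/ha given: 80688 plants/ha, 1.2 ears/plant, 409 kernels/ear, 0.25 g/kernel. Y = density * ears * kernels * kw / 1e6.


Y = density * ears * kernels * kw
  = 80688 * 1.2 * 409 * 0.25 g/ha
  = 9900417.60 g/ha
  = 9900.42 kg/ha = 9.90 t/ha


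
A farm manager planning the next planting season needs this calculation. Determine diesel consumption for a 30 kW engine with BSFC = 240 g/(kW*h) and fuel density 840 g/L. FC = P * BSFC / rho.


FC = P * BSFC / rho_fuel
   = 30 * 240 / 840
   = 7200 / 840
   = 8.57 L/h


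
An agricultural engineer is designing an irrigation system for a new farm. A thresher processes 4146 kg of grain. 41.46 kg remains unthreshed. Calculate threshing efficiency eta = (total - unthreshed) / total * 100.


eta = (total - unthreshed) / total * 100
    = (4146 - 41.46) / 4146 * 100
    = 4104.54 / 4146 * 100
    = 99%


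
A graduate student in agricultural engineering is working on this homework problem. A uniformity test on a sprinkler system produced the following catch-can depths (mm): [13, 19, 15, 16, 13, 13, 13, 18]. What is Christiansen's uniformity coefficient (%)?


xbar = 120 / 8 = 15
sum|xi - xbar| = 16
CU = 100 * (1 - 16 / (8 * 15))
   = 100 * (1 - 0.1333)
   = 86.67%


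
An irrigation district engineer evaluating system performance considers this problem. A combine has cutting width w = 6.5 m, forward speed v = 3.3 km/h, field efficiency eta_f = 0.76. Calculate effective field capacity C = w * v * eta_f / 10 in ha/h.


C = w * v * eta_f / 10
  = 6.5 * 3.3 * 0.76 / 10
  = 16.30 / 10
  = 1.63 ha/h


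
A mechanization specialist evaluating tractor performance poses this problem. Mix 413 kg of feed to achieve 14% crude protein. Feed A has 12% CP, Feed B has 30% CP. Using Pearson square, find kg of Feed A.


parts_A = CP_b - target = 30 - 14 = 16
parts_B = target - CP_a = 14 - 12 = 2
total_parts = 16 + 2 = 18
Feed A = 413 * 16 / 18 = 367.11 kg
Feed B = 413 * 2 / 18 = 45.89 kg

367.11 kg


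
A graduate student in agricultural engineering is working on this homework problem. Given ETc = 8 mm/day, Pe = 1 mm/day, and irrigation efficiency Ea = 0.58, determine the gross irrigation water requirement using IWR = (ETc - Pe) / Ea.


IWR = (ETc - Pe) / Ea
    = (8 - 1) / 0.58
    = 7 / 0.58
    = 12.07 mm/day


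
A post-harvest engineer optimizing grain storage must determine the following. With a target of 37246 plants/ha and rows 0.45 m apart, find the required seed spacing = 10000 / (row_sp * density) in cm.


spacing = 10000 / (row_sp * density)
        = 10000 / (0.45 * 37246)
        = 10000 / 16760.70
        = 0.59663 m = 59.66 cm


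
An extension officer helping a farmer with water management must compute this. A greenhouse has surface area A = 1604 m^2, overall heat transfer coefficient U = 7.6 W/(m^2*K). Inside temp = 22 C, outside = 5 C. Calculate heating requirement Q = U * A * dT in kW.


dT = 22 - (5) = 17 K
Q = U * A * dT
  = 7.6 * 1604 * 17
  = 207236.80 W = 207.24 kW


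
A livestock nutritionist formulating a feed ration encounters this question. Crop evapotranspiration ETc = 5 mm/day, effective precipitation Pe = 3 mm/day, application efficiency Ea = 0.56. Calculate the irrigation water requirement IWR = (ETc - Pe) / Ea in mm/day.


IWR = (ETc - Pe) / Ea
    = (5 - 3) / 0.56
    = 2 / 0.56
    = 3.57 mm/day


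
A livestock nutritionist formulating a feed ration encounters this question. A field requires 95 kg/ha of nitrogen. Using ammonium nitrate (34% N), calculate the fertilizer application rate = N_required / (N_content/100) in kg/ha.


Rate = N_required / (N_content / 100)
     = 95 / (34 / 100)
     = 95 / 0.34
     = 279.41 kg/ha


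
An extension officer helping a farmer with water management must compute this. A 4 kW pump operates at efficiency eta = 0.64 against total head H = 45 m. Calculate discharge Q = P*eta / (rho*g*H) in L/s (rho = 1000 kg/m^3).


Q = (P * 1000 * eta) / (rho * g * H)
  = (4 * 1000 * 0.64) / (1000 * 9.81 * 45)
  = 2560 / 441450
  = 0.00580 m^3/s = 5.80 L/s


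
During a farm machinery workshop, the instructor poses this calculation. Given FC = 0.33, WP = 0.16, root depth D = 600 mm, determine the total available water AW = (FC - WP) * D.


AW = (FC - WP) * D
   = (0.33 - 0.16) * 600
   = 0.17 * 600
   = 102 mm


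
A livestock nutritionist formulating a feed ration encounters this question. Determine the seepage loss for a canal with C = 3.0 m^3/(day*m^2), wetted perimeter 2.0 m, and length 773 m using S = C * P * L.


S = C * P * L
  = 3.0 * 2.0 * 773
  = 4638 m^3/day


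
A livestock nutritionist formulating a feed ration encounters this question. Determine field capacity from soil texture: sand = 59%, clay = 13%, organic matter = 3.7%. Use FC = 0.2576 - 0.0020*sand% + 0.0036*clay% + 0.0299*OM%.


FC = 0.2576 - 0.0020*59 + 0.0036*13 + 0.0299*3.7
   = 0.2576 - 0.1180 + 0.0468 + 0.1106
   = 0.2970


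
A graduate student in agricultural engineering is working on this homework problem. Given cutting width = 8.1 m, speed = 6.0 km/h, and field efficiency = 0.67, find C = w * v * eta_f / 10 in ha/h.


C = w * v * eta_f / 10
  = 8.1 * 6.0 * 0.67 / 10
  = 32.56 / 10
  = 3.26 ha/h


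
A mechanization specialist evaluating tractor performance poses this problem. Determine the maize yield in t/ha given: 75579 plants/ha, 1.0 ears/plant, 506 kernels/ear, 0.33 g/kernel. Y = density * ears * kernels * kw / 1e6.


Y = density * ears * kernels * kw
  = 75579 * 1.0 * 506 * 0.33 g/ha
  = 12620181.42 g/ha
  = 12620.18 kg/ha = 12.62 t/ha


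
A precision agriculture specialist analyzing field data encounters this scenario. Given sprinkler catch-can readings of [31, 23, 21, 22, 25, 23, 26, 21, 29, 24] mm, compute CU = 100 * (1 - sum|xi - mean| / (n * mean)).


xbar = 245 / 10 = 24.500
sum|xi - xbar| = 26
CU = 100 * (1 - 26 / (10 * 24.500))
   = 100 * (1 - 0.1061)
   = 89.39%


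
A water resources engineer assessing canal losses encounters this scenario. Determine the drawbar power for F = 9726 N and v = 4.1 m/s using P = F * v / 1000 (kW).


P = F * v / 1000
  = 9726 * 4.1 / 1000
  = 39876.60 / 1000
  = 39.88 kW


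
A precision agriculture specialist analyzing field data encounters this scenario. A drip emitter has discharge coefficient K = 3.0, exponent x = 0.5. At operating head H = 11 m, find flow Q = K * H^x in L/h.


Q = K * H^x
  = 3.0 * 11^0.5
  = 3.0 * 3.3166
  = 9.95 L/h


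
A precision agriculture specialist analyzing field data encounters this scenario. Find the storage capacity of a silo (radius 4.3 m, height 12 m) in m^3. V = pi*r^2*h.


V = pi * r^2 * h
  = pi * 4.3^2 * 12
  = pi * 18.49 * 12
  = 697.06 m^3


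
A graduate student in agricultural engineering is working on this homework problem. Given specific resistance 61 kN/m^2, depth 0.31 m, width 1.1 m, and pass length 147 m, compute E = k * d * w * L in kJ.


E = k * d * w * L
  = 61 * 0.31 * 1.1 * 147
  = 3057.75 kJ


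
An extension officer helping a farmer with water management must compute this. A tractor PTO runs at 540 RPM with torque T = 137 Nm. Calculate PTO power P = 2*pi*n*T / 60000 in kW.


P = 2*pi*n*T / 60000
  = 2*pi * 540 * 137 / 60000
  = 464830.05 / 60000
  = 7.75 kW


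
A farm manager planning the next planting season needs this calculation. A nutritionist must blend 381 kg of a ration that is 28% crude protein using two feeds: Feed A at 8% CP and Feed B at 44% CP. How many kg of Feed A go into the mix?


parts_A = CP_b - target = 44 - 28 = 16
parts_B = target - CP_a = 28 - 8 = 20
total_parts = 16 + 20 = 36
Feed A = 381 * 16 / 36 = 169.33 kg
Feed B = 381 * 20 / 36 = 211.67 kg

169.33 kg


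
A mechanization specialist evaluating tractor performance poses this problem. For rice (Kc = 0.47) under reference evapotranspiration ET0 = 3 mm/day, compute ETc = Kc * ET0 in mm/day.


ETc = Kc * ET0
    = 0.47 * 3
    = 1.41 mm/day


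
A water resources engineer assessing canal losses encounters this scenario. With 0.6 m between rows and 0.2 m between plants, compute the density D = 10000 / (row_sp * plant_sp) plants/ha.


D = 10000 / (row_sp * plant_sp)
  = 10000 / (0.6 * 0.2)
  = 10000 / 0.1200
  = 83333.33 plants/ha


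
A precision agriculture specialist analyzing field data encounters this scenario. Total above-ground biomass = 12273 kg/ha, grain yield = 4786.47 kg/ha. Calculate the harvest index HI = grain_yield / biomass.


HI = grain_yield / biomass
   = 4786.47 / 12273
   = 0.39


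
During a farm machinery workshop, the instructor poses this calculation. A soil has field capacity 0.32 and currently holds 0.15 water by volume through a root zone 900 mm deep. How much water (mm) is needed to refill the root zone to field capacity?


SMD = (FC - theta) * D
    = (0.32 - 0.15) * 900
    = 0.170 * 900
    = 153 mm


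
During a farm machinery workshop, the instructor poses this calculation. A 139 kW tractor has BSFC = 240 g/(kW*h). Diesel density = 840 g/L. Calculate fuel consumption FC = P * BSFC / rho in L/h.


FC = P * BSFC / rho_fuel
   = 139 * 240 / 840
   = 33360 / 840
   = 39.71 L/h


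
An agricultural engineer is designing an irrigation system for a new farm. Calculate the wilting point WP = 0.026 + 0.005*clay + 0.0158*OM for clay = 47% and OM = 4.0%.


WP = 0.026 + 0.005*47 + 0.0158*4.0
   = 0.026 + 0.2350 + 0.0632
   = 0.3242


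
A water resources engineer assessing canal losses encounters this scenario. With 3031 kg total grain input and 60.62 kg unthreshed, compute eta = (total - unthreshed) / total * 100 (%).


eta = (total - unthreshed) / total * 100
    = (3031 - 60.62) / 3031 * 100
    = 2970.38 / 3031 * 100
    = 98%


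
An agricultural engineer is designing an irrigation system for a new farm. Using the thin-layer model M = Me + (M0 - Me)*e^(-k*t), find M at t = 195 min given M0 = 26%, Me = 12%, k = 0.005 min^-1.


M = Me + (M0 - Me) * e^(-k*t)
  = 12 + (26 - 12) * e^(-0.005*195)
  = 12 + 14 * e^(-0.975)
  = 12 + 14 * 0.37719
  = 12 + 5.2807
  = 17.28%


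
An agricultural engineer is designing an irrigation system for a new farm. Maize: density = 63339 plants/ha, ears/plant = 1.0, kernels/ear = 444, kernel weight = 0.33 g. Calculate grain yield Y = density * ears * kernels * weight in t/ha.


Y = density * ears * kernels * kw
  = 63339 * 1.0 * 444 * 0.33 g/ha
  = 9280430.28 g/ha
  = 9280.43 kg/ha = 9.28 t/ha


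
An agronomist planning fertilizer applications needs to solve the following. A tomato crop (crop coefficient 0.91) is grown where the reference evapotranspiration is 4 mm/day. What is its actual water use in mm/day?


ETc = Kc * ET0
    = 0.91 * 4
    = 3.64 mm/day


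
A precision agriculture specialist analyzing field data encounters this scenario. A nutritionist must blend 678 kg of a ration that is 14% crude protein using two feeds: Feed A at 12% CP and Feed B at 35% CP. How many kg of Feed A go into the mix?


parts_A = CP_b - target = 35 - 14 = 21
parts_B = target - CP_a = 14 - 12 = 2
total_parts = 21 + 2 = 23
Feed A = 678 * 21 / 23 = 619.04 kg
Feed B = 678 * 2 / 23 = 58.96 kg

619.04 kg


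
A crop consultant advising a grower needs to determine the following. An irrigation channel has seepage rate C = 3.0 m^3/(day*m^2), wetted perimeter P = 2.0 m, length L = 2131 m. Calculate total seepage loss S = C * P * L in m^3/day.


S = C * P * L
  = 3.0 * 2.0 * 2131
  = 12786 m^3/day


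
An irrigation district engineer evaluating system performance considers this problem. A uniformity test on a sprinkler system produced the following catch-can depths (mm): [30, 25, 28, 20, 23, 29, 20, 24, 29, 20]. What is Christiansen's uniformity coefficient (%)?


xbar = 248 / 10 = 24.800
sum|xi - xbar| = 34
CU = 100 * (1 - 34 / (10 * 24.800))
   = 100 * (1 - 0.1371)
   = 86.29%


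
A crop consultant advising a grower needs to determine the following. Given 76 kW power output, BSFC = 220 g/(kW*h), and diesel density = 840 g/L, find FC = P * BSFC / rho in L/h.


FC = P * BSFC / rho_fuel
   = 76 * 220 / 840
   = 16720 / 840
   = 19.90 L/h


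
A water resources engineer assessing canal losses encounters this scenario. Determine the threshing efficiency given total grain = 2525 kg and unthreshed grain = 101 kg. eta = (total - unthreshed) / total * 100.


eta = (total - unthreshed) / total * 100
    = (2525 - 101) / 2525 * 100
    = 2424 / 2525 * 100
    = 96%


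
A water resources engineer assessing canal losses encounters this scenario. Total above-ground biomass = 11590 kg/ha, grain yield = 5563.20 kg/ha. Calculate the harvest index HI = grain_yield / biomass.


HI = grain_yield / biomass
   = 5563.20 / 11590
   = 0.48


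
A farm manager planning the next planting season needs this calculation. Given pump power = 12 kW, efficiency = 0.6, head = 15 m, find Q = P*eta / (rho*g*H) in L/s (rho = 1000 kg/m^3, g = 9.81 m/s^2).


Q = (P * 1000 * eta) / (rho * g * H)
  = (12 * 1000 * 0.6) / (1000 * 9.81 * 15)
  = 7200 / 147150
  = 0.04893 m^3/s = 48.93 L/s
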